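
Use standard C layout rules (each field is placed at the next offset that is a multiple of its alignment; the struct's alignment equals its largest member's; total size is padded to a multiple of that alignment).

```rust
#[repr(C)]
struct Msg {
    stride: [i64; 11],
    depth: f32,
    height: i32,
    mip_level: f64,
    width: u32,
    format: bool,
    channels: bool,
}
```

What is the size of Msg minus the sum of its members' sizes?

2

@0: stride [88B, align 8] → 88
@88: depth [4B, align 4] → 92
@92: height [4B, align 4] → 96
@96: mip_level [8B, align 8] → 104
@104: width [4B, align 4] → 108
@108: format [1B, align 1] → 109
@109: channels [1B, align 1] → 110
+2 tail pad (align 8)
size 112, align 8
data bytes 110, size 112 → padding 2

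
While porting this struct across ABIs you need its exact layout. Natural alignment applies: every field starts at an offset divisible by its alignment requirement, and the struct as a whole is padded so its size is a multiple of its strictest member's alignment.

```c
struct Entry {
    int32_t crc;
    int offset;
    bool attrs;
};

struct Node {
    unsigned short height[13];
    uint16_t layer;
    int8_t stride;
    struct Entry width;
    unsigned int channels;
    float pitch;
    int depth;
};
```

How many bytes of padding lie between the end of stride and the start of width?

3

Entry: @0: crc [4B, align 4] → 4; @4: offset [4B, align 4] → 8; @8: attrs [1B, align 1] → 9; +3 tail pad (align 4); size 12, align 4
@0: height [26B, align 2] → 26
@26: layer [2B, align 2] → 28
@28: stride [1B, align 1] → 29
+3 pad (align 4)
@32: width [12B, align 4] → 44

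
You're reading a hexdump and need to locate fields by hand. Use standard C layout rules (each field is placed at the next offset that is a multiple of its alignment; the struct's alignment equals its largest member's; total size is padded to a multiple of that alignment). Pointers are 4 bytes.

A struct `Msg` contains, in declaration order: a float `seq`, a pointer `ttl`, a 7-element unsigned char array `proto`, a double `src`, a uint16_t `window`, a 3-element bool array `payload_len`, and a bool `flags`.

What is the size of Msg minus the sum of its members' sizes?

3

0..4  seq  (4B, 4-aligned)
4..8  ttl  (4B, 4-aligned)
8..15  proto  (7B, 1-aligned)
15..16  -- padding (1B)
16..24  src  (8B, 8-aligned)
24..26  window  (2B, 2-aligned)
26..29  payload_len  (3B, 1-aligned)
29..30  flags  (1B, 1-aligned)
30..32  -- tail padding (2B)
sizeof = 32, alignof = 8
data bytes 29, size 32 → padding 3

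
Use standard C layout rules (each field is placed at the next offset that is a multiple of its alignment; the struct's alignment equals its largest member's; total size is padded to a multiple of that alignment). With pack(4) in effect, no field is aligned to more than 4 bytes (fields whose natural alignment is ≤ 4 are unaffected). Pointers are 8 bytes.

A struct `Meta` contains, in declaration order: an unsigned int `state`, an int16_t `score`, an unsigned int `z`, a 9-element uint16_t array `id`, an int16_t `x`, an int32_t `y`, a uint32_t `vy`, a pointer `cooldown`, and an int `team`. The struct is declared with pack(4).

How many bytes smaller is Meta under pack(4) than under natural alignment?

4

natural layout:
  @0: state [4B, align 4] → 4
  @4: score [2B, align 2] → 6
  +2 pad (align 4)
  @8: z [4B, align 4] → 12
  @12: id [18B, align 2] → 30
  @30: x [2B, align 2] → 32
  @32: y [4B, align 4] → 36
  @36: vy [4B, align 4] → 40
  @40: cooldown [8B, align 8] → 48
  @48: team [4B, align 4] → 52
  +4 tail pad (align 8)
  size 56, align 8
packed(4) layout:
  @0: state [4B, align 4] → 4
  @4: score [2B, align 2] → 6
  +2 pad (align 4)
  @8: z [4B, align 4] → 12
  @12: id [18B, align 2] → 30
  @30: x [2B, align 2] → 32
  @32: y [4B, align 4] → 36
  @36: vy [4B, align 4] → 40
  @40: cooldown [8B, align 4] → 48
  @48: team [4B, align 4] → 52
  size 52, align 4
56 − 52 = 4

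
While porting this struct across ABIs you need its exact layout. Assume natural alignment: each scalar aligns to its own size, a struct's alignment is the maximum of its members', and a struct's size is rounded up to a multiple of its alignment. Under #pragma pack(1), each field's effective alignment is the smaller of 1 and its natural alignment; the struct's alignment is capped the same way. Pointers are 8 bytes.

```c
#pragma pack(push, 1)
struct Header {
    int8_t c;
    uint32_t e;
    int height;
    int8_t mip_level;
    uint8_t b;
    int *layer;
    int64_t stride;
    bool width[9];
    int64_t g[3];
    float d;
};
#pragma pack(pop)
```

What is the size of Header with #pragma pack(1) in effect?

0..1  c  (1B, 1-aligned)
1..5  e  (4B, 1-aligned)
5..9  height  (4B, 1-aligned)
9..10  mip_level  (1B, 1-aligned)
10..11  b  (1B, 1-aligned)
11..19  layer  (8B, 1-aligned)
19..27  stride  (8B, 1-aligned)
27..36  width  (9B, 1-aligned)
36..60  g  (24B, 1-aligned)
60..64  d  (4B, 1-aligned)
sizeof = 64, alignof = 1

64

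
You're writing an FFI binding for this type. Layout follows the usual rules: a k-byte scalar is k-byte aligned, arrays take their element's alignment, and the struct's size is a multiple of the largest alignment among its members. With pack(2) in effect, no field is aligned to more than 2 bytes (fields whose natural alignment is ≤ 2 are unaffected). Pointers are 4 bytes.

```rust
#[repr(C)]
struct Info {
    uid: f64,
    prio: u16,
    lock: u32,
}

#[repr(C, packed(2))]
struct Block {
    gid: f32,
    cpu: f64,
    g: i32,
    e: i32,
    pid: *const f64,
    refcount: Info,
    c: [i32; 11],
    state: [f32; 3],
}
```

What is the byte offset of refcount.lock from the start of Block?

36

Info: uid at 0 (size 8, align 8) → ends 8; prio at 8 (size 2, align 2) → ends 10; pad 2 to align 4 for lock; lock at 12 (size 4, align 4) → ends 16; total 16 bytes, alignment 8
gid at 0 (size 4, align 2) → ends 4
cpu at 4 (size 8, align 2) → ends 12
g at 12 (size 4, align 2) → ends 16
e at 16 (size 4, align 2) → ends 20
pid at 20 (size 4, align 2) → ends 24
refcount at 24 (size 16, align 2) → ends 40
within Info: lock at 12
24 + 12 = 36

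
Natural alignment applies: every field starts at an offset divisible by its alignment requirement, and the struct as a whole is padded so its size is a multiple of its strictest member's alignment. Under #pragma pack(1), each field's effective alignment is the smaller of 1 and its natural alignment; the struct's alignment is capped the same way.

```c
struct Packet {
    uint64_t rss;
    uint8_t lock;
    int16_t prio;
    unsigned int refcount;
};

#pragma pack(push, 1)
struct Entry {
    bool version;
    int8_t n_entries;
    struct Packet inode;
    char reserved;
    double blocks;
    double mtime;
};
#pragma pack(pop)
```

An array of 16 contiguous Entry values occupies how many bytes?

Packet: @0: rss [8B, align 8] → 8; @8: lock [1B, align 1] → 9; +1 pad (align 2); @10: prio [2B, align 2] → 12; @12: refcount [4B, align 4] → 16; size 16, align 8
@0: version [1B, align 1] → 1
@1: n_entries [1B, align 1] → 2
@2: inode [16B, align 1] → 18
@18: reserved [1B, align 1] → 19
@19: blocks [8B, align 1] → 27
@27: mtime [8B, align 1] → 35
size 35, align 1
array of 16: 16 × 35 = 560

560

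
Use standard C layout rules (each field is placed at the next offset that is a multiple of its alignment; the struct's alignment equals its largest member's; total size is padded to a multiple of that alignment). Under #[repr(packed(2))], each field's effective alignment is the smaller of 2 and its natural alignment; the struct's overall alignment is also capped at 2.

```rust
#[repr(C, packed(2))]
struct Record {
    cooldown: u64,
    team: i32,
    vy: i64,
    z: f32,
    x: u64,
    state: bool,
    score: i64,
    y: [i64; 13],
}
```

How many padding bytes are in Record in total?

cooldown at 0 (size 8, align 2) → ends 8
team at 8 (size 4, align 2) → ends 12
vy at 12 (size 8, align 2) → ends 20
z at 20 (size 4, align 2) → ends 24
x at 24 (size 8, align 2) → ends 32
state at 32 (size 1, align 1) → ends 33
pad 1 to align 2 for score
score at 34 (size 8, align 2) → ends 42
y at 42 (size 104, align 2) → ends 146
total 146 bytes, alignment 2
data bytes 145, size 146 → padding 1

1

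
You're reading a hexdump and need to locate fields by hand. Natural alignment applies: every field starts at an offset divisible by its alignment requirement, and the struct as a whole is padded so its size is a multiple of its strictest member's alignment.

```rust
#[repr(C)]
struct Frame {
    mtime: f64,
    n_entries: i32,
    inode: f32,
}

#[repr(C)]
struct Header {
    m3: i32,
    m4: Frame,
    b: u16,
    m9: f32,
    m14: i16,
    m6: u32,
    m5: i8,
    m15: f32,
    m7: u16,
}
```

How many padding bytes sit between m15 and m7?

Frame: @0: mtime [8B, align 8] → 8; @8: n_entries [4B, align 4] → 12; @12: inode [4B, align 4] → 16; size 16, align 8
@0: m3 [4B, align 4] → 4
+4 pad (align 8)
@8: m4 [16B, align 8] → 24
@24: b [2B, align 2] → 26
+2 pad (align 4)
@28: m9 [4B, align 4] → 32
@32: m14 [2B, align 2] → 34
+2 pad (align 4)
@36: m6 [4B, align 4] → 40
@40: m5 [1B, align 1] → 41
+3 pad (align 4)
@44: m15 [4B, align 4] → 48
@48: m7 [2B, align 2] → 50

0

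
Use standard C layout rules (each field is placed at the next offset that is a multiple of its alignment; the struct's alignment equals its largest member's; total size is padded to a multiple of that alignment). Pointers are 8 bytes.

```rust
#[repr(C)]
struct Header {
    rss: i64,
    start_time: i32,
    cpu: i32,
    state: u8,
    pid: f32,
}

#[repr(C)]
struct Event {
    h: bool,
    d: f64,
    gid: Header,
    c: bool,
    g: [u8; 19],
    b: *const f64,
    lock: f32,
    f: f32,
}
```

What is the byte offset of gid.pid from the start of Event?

36

Header: @0: rss [8B, align 8] → 8; @8: start_time [4B, align 4] → 12; @12: cpu [4B, align 4] → 16; @16: state [1B, align 1] → 17; +3 pad (align 4); @20: pid [4B, align 4] → 24; size 24, align 8
@0: h [1B, align 1] → 1
+7 pad (align 8)
@8: d [8B, align 8] → 16
@16: gid [24B, align 8] → 40
within Header: pid at 20
16 + 20 = 36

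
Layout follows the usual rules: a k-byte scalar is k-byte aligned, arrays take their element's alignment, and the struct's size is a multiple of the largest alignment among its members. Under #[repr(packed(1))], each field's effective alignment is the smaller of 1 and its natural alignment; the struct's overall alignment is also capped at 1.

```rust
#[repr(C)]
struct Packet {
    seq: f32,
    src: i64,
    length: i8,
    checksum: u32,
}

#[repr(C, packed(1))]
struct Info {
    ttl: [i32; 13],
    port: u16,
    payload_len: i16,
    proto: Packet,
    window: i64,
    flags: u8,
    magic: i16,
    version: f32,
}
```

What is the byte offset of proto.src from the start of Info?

Packet: 0..4  seq  (4B, 4-aligned); 4..8  -- padding (4B); 8..16  src  (8B, 8-aligned); 16..17  length  (1B, 1-aligned); 17..20  -- padding (3B); 20..24  checksum  (4B, 4-aligned); sizeof = 24, alignof = 8
0..52  ttl  (52B, 1-aligned)
52..54  port  (2B, 1-aligned)
54..56  payload_len  (2B, 1-aligned)
56..80  proto  (24B, 1-aligned)
within Packet: src at 8
56 + 8 = 64

64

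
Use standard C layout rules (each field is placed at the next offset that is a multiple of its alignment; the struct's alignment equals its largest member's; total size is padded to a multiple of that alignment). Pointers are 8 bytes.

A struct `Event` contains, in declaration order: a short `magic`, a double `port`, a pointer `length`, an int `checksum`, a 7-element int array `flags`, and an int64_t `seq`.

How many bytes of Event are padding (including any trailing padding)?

magic at 0 (size 2, align 2) → ends 2
pad 6 to align 8 for port
port at 8 (size 8, align 8) → ends 16
length at 16 (size 8, align 8) → ends 24
checksum at 24 (size 4, align 4) → ends 28
flags at 28 (size 28, align 4) → ends 56
seq at 56 (size 8, align 8) → ends 64
total 64 bytes, alignment 8
data bytes 58, size 64 → padding 6

6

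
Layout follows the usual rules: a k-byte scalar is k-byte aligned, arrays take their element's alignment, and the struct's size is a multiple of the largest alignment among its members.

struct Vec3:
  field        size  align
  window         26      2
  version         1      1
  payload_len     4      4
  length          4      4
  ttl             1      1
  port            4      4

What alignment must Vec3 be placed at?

member alignments: window=2, version=1, payload_len=4, length=4, ttl=1, port=4
max = 4

4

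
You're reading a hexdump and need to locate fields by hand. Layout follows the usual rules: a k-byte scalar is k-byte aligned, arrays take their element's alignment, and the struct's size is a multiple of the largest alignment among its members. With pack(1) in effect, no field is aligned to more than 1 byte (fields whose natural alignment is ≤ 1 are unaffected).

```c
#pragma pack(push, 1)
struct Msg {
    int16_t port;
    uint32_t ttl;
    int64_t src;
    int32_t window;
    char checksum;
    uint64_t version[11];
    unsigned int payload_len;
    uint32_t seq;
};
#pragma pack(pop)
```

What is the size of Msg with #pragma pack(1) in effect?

0..2  port  (2B, 1-aligned)
2..6  ttl  (4B, 1-aligned)
6..14  src  (8B, 1-aligned)
14..18  window  (4B, 1-aligned)
18..19  checksum  (1B, 1-aligned)
19..107  version  (88B, 1-aligned)
107..111  payload_len  (4B, 1-aligned)
111..115  seq  (4B, 1-aligned)
sizeof = 115, alignof = 1

115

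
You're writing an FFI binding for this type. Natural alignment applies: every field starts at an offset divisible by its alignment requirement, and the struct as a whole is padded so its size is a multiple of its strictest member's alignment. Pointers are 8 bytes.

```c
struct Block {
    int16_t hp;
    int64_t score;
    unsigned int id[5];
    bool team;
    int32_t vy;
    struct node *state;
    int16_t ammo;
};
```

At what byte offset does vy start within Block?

0..2  hp  (2B, 2-aligned)
2..8  -- padding (6B)
8..16  score  (8B, 8-aligned)
16..36  id  (20B, 4-aligned)
36..37  team  (1B, 1-aligned)
37..40  -- padding (3B)
40..44  vy  (4B, 4-aligned)

40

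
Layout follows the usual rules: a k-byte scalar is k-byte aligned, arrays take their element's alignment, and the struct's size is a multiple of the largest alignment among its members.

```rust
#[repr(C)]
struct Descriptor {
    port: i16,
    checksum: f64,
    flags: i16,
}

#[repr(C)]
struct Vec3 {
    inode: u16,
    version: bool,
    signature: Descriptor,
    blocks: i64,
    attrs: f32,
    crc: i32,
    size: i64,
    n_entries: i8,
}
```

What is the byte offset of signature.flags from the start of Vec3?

24

Descriptor: @0: port [2B, align 2] → 2; +6 pad (align 8); @8: checksum [8B, align 8] → 16; @16: flags [2B, align 2] → 18; +6 tail pad (align 8); size 24, align 8
@0: inode [2B, align 2] → 2
@2: version [1B, align 1] → 3
+5 pad (align 8)
@8: signature [24B, align 8] → 32
within Descriptor: flags at 16
8 + 16 = 24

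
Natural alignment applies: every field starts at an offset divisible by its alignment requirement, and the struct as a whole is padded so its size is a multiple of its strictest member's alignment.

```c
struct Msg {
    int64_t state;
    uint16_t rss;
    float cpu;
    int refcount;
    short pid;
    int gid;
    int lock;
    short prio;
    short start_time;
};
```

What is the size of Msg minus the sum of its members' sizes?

8

state at 0 (size 8, align 8) → ends 8
rss at 8 (size 2, align 2) → ends 10
pad 2 to align 4 for cpu
cpu at 12 (size 4, align 4) → ends 16
refcount at 16 (size 4, align 4) → ends 20
pid at 20 (size 2, align 2) → ends 22
pad 2 to align 4 for gid
gid at 24 (size 4, align 4) → ends 28
lock at 28 (size 4, align 4) → ends 32
prio at 32 (size 2, align 2) → ends 34
start_time at 34 (size 2, align 2) → ends 36
tail pad 4 to reach multiple of 8
total 40 bytes, alignment 8
data bytes 32, size 40 → padding 8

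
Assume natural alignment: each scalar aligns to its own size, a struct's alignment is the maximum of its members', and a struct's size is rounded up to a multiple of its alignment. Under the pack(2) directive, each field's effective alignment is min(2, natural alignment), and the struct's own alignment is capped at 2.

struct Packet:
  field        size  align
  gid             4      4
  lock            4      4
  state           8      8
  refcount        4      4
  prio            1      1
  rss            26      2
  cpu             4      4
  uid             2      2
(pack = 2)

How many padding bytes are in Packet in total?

0..4  gid  (4B, 2-aligned)
4..8  lock  (4B, 2-aligned)
8..16  state  (8B, 2-aligned)
16..20  refcount  (4B, 2-aligned)
20..21  prio  (1B, 1-aligned)
21..22  -- padding (1B)
22..48  rss  (26B, 2-aligned)
48..52  cpu  (4B, 2-aligned)
52..54  uid  (2B, 2-aligned)
sizeof = 54, alignof = 2
data bytes 53, size 54 → padding 1

1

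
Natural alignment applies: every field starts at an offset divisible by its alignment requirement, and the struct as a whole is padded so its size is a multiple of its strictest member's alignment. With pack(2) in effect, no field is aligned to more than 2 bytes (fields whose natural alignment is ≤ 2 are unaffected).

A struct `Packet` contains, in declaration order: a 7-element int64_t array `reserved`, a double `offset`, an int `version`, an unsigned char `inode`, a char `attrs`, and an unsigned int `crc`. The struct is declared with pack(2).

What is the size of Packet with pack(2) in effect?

reserved at 0 (size 56, align 2) → ends 56
offset at 56 (size 8, align 2) → ends 64
version at 64 (size 4, align 2) → ends 68
inode at 68 (size 1, align 1) → ends 69
attrs at 69 (size 1, align 1) → ends 70
crc at 70 (size 4, align 2) → ends 74
total 74 bytes, alignment 2

74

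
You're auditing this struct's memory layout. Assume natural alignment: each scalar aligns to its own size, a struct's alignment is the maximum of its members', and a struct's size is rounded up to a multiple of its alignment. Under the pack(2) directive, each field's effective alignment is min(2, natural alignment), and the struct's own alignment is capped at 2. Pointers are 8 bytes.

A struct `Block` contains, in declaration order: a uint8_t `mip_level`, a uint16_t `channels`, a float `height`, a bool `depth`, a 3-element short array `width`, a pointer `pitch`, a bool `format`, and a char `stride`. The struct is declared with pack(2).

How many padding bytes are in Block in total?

2

mip_level at 0 (size 1, align 1) → ends 1
pad 1 to align 2 for channels
channels at 2 (size 2, align 2) → ends 4
height at 4 (size 4, align 2) → ends 8
depth at 8 (size 1, align 1) → ends 9
pad 1 to align 2 for width
width at 10 (size 6, align 2) → ends 16
pitch at 16 (size 8, align 2) → ends 24
format at 24 (size 1, align 1) → ends 25
stride at 25 (size 1, align 1) → ends 26
total 26 bytes, alignment 2
data bytes 24, size 26 → padding 2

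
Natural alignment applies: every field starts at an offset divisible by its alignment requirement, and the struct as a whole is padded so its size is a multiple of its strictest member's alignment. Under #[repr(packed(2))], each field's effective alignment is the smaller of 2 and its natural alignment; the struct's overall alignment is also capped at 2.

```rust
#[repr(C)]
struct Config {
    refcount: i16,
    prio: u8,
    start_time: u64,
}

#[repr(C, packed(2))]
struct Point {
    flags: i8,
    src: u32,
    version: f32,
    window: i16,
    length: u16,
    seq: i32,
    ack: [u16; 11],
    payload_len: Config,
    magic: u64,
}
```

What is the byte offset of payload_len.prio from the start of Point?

Config: refcount at 0 (size 2, align 2) → ends 2; prio at 2 (size 1, align 1) → ends 3; pad 5 to align 8 for start_time; start_time at 8 (size 8, align 8) → ends 16; total 16 bytes, alignment 8
flags at 0 (size 1, align 1) → ends 1
pad 1 to align 2 for src
src at 2 (size 4, align 2) → ends 6
version at 6 (size 4, align 2) → ends 10
window at 10 (size 2, align 2) → ends 12
length at 12 (size 2, align 2) → ends 14
seq at 14 (size 4, align 2) → ends 18
ack at 18 (size 22, align 2) → ends 40
payload_len at 40 (size 16, align 2) → ends 56
within Config: prio at 2
40 + 2 = 42

42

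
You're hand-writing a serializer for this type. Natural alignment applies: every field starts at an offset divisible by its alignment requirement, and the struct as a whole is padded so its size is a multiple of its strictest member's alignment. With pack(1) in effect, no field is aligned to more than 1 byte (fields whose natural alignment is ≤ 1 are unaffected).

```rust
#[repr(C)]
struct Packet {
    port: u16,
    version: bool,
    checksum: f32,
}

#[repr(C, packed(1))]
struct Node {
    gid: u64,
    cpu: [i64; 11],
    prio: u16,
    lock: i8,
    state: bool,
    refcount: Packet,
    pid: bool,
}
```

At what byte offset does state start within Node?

Packet: 0..2  port  (2B, 2-aligned); 2..3  version  (1B, 1-aligned); 3..4  -- padding (1B); 4..8  checksum  (4B, 4-aligned); sizeof = 8, alignof = 4
0..8  gid  (8B, 1-aligned)
8..96  cpu  (88B, 1-aligned)
96..98  prio  (2B, 1-aligned)
98..99  lock  (1B, 1-aligned)
99..100  state  (1B, 1-aligned)

99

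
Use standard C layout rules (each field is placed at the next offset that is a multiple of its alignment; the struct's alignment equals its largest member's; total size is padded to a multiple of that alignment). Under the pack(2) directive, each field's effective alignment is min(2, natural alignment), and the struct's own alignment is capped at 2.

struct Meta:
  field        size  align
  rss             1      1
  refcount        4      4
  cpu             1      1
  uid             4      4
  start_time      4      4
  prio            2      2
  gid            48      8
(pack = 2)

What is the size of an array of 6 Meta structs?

@0: rss [1B, align 1] → 1
+1 pad (align 2)
@2: refcount [4B, align 2] → 6
@6: cpu [1B, align 1] → 7
+1 pad (align 2)
@8: uid [4B, align 2] → 12
@12: start_time [4B, align 2] → 16
@16: prio [2B, align 2] → 18
@18: gid [48B, align 2] → 66
size 66, align 2
array of 6: 6 × 66 = 396

396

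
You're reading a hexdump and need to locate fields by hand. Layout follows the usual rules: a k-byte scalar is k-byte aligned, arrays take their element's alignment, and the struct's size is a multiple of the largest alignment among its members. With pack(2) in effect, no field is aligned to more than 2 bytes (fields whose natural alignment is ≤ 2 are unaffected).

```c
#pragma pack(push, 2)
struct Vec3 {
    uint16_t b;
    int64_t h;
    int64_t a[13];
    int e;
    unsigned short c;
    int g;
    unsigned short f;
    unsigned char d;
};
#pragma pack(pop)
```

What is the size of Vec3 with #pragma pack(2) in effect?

128

@0: b [2B, align 2] → 2
@2: h [8B, align 2] → 10
@10: a [104B, align 2] → 114
@114: e [4B, align 2] → 118
@118: c [2B, align 2] → 120
@120: g [4B, align 2] → 124
@124: f [2B, align 2] → 126
@126: d [1B, align 1] → 127
+1 tail pad (align 2)
size 128, align 2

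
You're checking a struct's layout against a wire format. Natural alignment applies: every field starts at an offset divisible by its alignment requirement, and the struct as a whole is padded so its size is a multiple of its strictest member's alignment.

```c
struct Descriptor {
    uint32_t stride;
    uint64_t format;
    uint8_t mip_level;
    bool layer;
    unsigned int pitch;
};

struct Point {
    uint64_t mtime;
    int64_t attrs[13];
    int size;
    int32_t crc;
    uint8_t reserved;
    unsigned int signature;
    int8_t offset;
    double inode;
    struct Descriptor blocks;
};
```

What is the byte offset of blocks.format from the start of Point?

Descriptor: @0: stride [4B, align 4] → 4; +4 pad (align 8); @8: format [8B, align 8] → 16; @16: mip_level [1B, align 1] → 17; @17: layer [1B, align 1] → 18; +2 pad (align 4); @20: pitch [4B, align 4] → 24; size 24, align 8
@0: mtime [8B, align 8] → 8
@8: attrs [104B, align 8] → 112
@112: size [4B, align 4] → 116
@116: crc [4B, align 4] → 120
@120: reserved [1B, align 1] → 121
+3 pad (align 4)
@124: signature [4B, align 4] → 128
@128: offset [1B, align 1] → 129
+7 pad (align 8)
@136: inode [8B, align 8] → 144
@144: blocks [24B, align 8] → 168
within Descriptor: format at 8
144 + 8 = 152

152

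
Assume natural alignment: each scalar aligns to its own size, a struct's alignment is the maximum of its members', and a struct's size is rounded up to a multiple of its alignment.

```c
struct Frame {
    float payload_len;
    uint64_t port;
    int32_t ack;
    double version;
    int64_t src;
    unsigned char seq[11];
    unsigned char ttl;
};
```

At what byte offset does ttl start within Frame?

payload_len at 0 (size 4, align 4) → ends 4
pad 4 to align 8 for port
port at 8 (size 8, align 8) → ends 16
ack at 16 (size 4, align 4) → ends 20
pad 4 to align 8 for version
version at 24 (size 8, align 8) → ends 32
src at 32 (size 8, align 8) → ends 40
seq at 40 (size 11, align 1) → ends 51
ttl at 51 (size 1, align 1) → ends 52

51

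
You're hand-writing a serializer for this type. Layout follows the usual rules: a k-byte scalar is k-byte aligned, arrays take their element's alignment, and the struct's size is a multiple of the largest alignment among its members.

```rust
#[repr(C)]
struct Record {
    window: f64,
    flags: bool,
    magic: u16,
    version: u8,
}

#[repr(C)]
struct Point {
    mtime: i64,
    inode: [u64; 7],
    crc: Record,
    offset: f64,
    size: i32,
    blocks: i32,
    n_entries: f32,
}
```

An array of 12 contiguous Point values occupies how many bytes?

Record: 0..8  window  (8B, 8-aligned); 8..9  flags  (1B, 1-aligned); 9..10  -- padding (1B); 10..12  magic  (2B, 2-aligned); 12..13  version  (1B, 1-aligned); 13..16  -- tail padding (3B); sizeof = 16, alignof = 8
0..8  mtime  (8B, 8-aligned)
8..64  inode  (56B, 8-aligned)
64..80  crc  (16B, 8-aligned)
80..88  offset  (8B, 8-aligned)
88..92  size  (4B, 4-aligned)
92..96  blocks  (4B, 4-aligned)
96..100  n_entries  (4B, 4-aligned)
100..104  -- tail padding (4B)
sizeof = 104, alignof = 8
array of 12: 12 × 104 = 1248

1248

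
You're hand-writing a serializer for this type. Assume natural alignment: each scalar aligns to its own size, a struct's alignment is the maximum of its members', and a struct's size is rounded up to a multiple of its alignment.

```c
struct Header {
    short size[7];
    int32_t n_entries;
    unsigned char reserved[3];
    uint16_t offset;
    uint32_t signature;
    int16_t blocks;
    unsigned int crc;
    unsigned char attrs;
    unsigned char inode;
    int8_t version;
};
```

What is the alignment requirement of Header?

4

member alignments: size=2, n_entries=4, reserved=1, offset=2, signature=4, blocks=2, crc=4, attrs=1, inode=1, version=1
max = 4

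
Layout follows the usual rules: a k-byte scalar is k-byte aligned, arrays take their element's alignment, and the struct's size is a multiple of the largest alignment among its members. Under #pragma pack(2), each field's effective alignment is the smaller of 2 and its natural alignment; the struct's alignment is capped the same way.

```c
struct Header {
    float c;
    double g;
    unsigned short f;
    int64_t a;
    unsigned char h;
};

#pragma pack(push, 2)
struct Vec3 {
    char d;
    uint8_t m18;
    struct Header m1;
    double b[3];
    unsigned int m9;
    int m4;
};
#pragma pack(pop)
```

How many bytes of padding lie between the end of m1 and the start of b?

Header: 0..4  c  (4B, 4-aligned); 4..8  -- padding (4B); 8..16  g  (8B, 8-aligned); 16..18  f  (2B, 2-aligned); 18..24  -- padding (6B); 24..32  a  (8B, 8-aligned); 32..33  h  (1B, 1-aligned); 33..40  -- tail padding (7B); sizeof = 40, alignof = 8
0..1  d  (1B, 1-aligned)
1..2  m18  (1B, 1-aligned)
2..42  m1  (40B, 2-aligned)
42..66  b  (24B, 2-aligned)

0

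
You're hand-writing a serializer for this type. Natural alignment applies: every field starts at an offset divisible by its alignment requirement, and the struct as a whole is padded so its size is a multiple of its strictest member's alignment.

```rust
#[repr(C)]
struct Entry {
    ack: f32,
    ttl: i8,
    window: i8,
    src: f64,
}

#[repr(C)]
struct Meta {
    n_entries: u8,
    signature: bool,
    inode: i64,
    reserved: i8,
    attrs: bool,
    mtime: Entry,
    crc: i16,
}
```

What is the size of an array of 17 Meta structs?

816

Entry: @0: ack [4B, align 4] → 4; @4: ttl [1B, align 1] → 5; @5: window [1B, align 1] → 6; +2 pad (align 8); @8: src [8B, align 8] → 16; size 16, align 8
@0: n_entries [1B, align 1] → 1
@1: signature [1B, align 1] → 2
+6 pad (align 8)
@8: inode [8B, align 8] → 16
@16: reserved [1B, align 1] → 17
@17: attrs [1B, align 1] → 18
+6 pad (align 8)
@24: mtime [16B, align 8] → 40
@40: crc [2B, align 2] → 42
+6 tail pad (align 8)
size 48, align 8
array of 17: 17 × 48 = 816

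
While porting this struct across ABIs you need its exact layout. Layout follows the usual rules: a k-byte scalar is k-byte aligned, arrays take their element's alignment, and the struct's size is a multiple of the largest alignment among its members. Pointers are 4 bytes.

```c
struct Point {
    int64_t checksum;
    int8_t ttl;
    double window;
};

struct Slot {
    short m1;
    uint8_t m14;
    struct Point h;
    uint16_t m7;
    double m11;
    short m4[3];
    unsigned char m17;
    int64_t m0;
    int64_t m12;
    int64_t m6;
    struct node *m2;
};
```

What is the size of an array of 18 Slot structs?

1584

Point: 0..8  checksum  (8B, 8-aligned); 8..9  ttl  (1B, 1-aligned); 9..16  -- padding (7B); 16..24  window  (8B, 8-aligned); sizeof = 24, alignof = 8
0..2  m1  (2B, 2-aligned)
2..3  m14  (1B, 1-aligned)
3..8  -- padding (5B)
8..32  h  (24B, 8-aligned)
32..34  m7  (2B, 2-aligned)
34..40  -- padding (6B)
40..48  m11  (8B, 8-aligned)
48..54  m4  (6B, 2-aligned)
54..55  m17  (1B, 1-aligned)
55..56  -- padding (1B)
56..64  m0  (8B, 8-aligned)
64..72  m12  (8B, 8-aligned)
72..80  m6  (8B, 8-aligned)
80..84  m2  (4B, 4-aligned)
84..88  -- tail padding (4B)
sizeof = 88, alignof = 8
array of 18: 18 × 88 = 1584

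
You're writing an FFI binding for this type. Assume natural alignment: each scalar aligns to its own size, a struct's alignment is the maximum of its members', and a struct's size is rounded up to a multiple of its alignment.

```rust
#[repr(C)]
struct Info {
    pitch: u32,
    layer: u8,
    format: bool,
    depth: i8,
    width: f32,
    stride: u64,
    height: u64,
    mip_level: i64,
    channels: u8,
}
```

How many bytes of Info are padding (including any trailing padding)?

12

pitch at 0 (size 4, align 4) → ends 4
layer at 4 (size 1, align 1) → ends 5
format at 5 (size 1, align 1) → ends 6
depth at 6 (size 1, align 1) → ends 7
pad 1 to align 4 for width
width at 8 (size 4, align 4) → ends 12
pad 4 to align 8 for stride
stride at 16 (size 8, align 8) → ends 24
height at 24 (size 8, align 8) → ends 32
mip_level at 32 (size 8, align 8) → ends 40
channels at 40 (size 1, align 1) → ends 41
tail pad 7 to reach multiple of 8
total 48 bytes, alignment 8
data bytes 36, size 48 → padding 12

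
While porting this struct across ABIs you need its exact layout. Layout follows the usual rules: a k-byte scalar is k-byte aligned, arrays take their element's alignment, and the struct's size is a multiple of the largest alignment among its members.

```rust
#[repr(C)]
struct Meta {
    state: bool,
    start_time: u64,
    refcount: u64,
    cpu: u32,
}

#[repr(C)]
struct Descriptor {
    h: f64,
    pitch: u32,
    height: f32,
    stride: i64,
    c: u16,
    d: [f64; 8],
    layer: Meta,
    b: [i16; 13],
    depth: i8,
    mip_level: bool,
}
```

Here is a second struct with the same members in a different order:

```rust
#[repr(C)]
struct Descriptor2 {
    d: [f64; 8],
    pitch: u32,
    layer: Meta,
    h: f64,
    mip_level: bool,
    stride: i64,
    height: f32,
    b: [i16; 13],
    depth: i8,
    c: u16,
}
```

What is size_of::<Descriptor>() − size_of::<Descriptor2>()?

Meta: state at 0 (size 1, align 1) → ends 1; pad 7 to align 8 for start_time; start_time at 8 (size 8, align 8) → ends 16; refcount at 16 (size 8, align 8) → ends 24; cpu at 24 (size 4, align 4) → ends 28; tail pad 4 to reach multiple of 8; total 32 bytes, alignment 8
h at 0 (size 8, align 8) → ends 8
pitch at 8 (size 4, align 4) → ends 12
height at 12 (size 4, align 4) → ends 16
stride at 16 (size 8, align 8) → ends 24
c at 24 (size 2, align 2) → ends 26
pad 6 to align 8 for d
d at 32 (size 64, align 8) → ends 96
layer at 96 (size 32, align 8) → ends 128
b at 128 (size 26, align 2) → ends 154
depth at 154 (size 1, align 1) → ends 155
mip_level at 155 (size 1, align 1) → ends 156
tail pad 4 to reach multiple of 8
total 160 bytes, alignment 8
— Descriptor2 —
d at 0 (size 64, align 8) → ends 64
pitch at 64 (size 4, align 4) → ends 68
pad 4 to align 8 for layer
layer at 72 (size 32, align 8) → ends 104
h at 104 (size 8, align 8) → ends 112
mip_level at 112 (size 1, align 1) → ends 113
pad 7 to align 8 for stride
stride at 120 (size 8, align 8) → ends 128
height at 128 (size 4, align 4) → ends 132
b at 132 (size 26, align 2) → ends 158
depth at 158 (size 1, align 1) → ends 159
pad 1 to align 2 for c
c at 160 (size 2, align 2) → ends 162
tail pad 6 to reach multiple of 8
total 168 bytes, alignment 8
160 − 168 = -8

-8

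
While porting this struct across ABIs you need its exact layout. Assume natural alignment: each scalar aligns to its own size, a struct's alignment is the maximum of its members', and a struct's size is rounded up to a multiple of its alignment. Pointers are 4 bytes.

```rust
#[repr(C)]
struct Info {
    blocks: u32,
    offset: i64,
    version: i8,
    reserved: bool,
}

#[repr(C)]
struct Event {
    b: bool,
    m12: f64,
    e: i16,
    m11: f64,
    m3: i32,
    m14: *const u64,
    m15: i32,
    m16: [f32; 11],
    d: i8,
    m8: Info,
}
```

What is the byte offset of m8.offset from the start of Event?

Info: 0..4  blocks  (4B, 4-aligned); 4..8  -- padding (4B); 8..16  offset  (8B, 8-aligned); 16..17  version  (1B, 1-aligned); 17..18  reserved  (1B, 1-aligned); 18..24  -- tail padding (6B); sizeof = 24, alignof = 8
0..1  b  (1B, 1-aligned)
1..8  -- padding (7B)
8..16  m12  (8B, 8-aligned)
16..18  e  (2B, 2-aligned)
18..24  -- padding (6B)
24..32  m11  (8B, 8-aligned)
32..36  m3  (4B, 4-aligned)
36..40  m14  (4B, 4-aligned)
40..44  m15  (4B, 4-aligned)
44..88  m16  (44B, 4-aligned)
88..89  d  (1B, 1-aligned)
89..96  -- padding (7B)
96..120  m8  (24B, 8-aligned)
within Info: offset at 8
96 + 8 = 104

104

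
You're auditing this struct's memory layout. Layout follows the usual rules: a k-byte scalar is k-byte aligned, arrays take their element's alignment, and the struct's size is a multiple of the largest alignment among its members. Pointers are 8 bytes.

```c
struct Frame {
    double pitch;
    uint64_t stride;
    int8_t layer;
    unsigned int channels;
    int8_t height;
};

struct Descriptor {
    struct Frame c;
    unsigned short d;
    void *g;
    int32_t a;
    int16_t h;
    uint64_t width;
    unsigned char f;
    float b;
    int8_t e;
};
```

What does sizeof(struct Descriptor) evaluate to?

Frame: @0: pitch [8B, align 8] → 8; @8: stride [8B, align 8] → 16; @16: layer [1B, align 1] → 17; +3 pad (align 4); @20: channels [4B, align 4] → 24; @24: height [1B, align 1] → 25; +7 tail pad (align 8); size 32, align 8
@0: c [32B, align 8] → 32
@32: d [2B, align 2] → 34
+6 pad (align 8)
@40: g [8B, align 8] → 48
@48: a [4B, align 4] → 52
@52: h [2B, align 2] → 54
+2 pad (align 8)
@56: width [8B, align 8] → 64
@64: f [1B, align 1] → 65
+3 pad (align 4)
@68: b [4B, align 4] → 72
@72: e [1B, align 1] → 73
+7 tail pad (align 8)
size 80, align 8

80 bytes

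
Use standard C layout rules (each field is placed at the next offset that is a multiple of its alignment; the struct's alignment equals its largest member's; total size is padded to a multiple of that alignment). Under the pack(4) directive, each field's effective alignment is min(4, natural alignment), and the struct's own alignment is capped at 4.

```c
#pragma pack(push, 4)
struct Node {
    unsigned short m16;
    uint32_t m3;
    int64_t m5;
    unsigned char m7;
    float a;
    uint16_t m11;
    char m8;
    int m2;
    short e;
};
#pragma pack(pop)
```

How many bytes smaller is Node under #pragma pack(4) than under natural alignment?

4

natural layout:
  @0: m16 [2B, align 2] → 2
  +2 pad (align 4)
  @4: m3 [4B, align 4] → 8
  @8: m5 [8B, align 8] → 16
  @16: m7 [1B, align 1] → 17
  +3 pad (align 4)
  @20: a [4B, align 4] → 24
  @24: m11 [2B, align 2] → 26
  @26: m8 [1B, align 1] → 27
  +1 pad (align 4)
  @28: m2 [4B, align 4] → 32
  @32: e [2B, align 2] → 34
  +6 tail pad (align 8)
  size 40, align 8
packed(4) layout:
  @0: m16 [2B, align 2] → 2
  +2 pad (align 4)
  @4: m3 [4B, align 4] → 8
  @8: m5 [8B, align 4] → 16
  @16: m7 [1B, align 1] → 17
  +3 pad (align 4)
  @20: a [4B, align 4] → 24
  @24: m11 [2B, align 2] → 26
  @26: m8 [1B, align 1] → 27
  +1 pad (align 4)
  @28: m2 [4B, align 4] → 32
  @32: e [2B, align 2] → 34
  +2 tail pad (align 4)
  size 36, align 4
40 − 36 = 4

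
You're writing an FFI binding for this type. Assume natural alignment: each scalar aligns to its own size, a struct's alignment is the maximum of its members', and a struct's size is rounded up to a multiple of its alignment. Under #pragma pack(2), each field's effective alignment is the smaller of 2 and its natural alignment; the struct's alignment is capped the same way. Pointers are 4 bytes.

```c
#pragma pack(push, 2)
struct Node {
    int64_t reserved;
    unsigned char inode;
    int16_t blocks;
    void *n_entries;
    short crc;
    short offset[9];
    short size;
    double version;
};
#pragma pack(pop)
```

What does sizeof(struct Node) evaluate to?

@0: reserved [8B, align 2] → 8
@8: inode [1B, align 1] → 9
+1 pad (align 2)
@10: blocks [2B, align 2] → 12
@12: n_entries [4B, align 2] → 16
@16: crc [2B, align 2] → 18
@18: offset [18B, align 2] → 36
@36: size [2B, align 2] → 38
@38: version [8B, align 2] → 46
size 46, align 2

46 bytes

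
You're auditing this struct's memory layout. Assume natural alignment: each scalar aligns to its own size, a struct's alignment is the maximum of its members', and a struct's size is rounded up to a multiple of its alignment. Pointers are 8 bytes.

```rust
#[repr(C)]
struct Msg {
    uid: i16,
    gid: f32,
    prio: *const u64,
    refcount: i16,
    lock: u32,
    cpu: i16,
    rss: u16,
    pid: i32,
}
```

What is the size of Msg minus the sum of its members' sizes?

4

uid at 0 (size 2, align 2) → ends 2
pad 2 to align 4 for gid
gid at 4 (size 4, align 4) → ends 8
prio at 8 (size 8, align 8) → ends 16
refcount at 16 (size 2, align 2) → ends 18
pad 2 to align 4 for lock
lock at 20 (size 4, align 4) → ends 24
cpu at 24 (size 2, align 2) → ends 26
rss at 26 (size 2, align 2) → ends 28
pid at 28 (size 4, align 4) → ends 32
total 32 bytes, alignment 8
data bytes 28, size 32 → padding 4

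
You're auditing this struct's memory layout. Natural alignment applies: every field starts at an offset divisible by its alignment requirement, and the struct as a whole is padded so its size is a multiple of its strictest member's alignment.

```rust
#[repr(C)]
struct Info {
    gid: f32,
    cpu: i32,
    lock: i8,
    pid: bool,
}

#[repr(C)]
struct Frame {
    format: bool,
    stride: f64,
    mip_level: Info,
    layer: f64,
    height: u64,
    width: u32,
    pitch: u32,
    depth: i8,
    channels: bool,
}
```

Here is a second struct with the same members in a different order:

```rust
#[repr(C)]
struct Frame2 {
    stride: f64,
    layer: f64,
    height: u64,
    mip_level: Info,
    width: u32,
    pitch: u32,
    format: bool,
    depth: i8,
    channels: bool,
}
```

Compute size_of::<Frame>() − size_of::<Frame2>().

Info: gid at 0 (size 4, align 4) → ends 4; cpu at 4 (size 4, align 4) → ends 8; lock at 8 (size 1, align 1) → ends 9; pid at 9 (size 1, align 1) → ends 10; tail pad 2 to reach multiple of 4; total 12 bytes, alignment 4
format at 0 (size 1, align 1) → ends 1
pad 7 to align 8 for stride
stride at 8 (size 8, align 8) → ends 16
mip_level at 16 (size 12, align 4) → ends 28
pad 4 to align 8 for layer
layer at 32 (size 8, align 8) → ends 40
height at 40 (size 8, align 8) → ends 48
width at 48 (size 4, align 4) → ends 52
pitch at 52 (size 4, align 4) → ends 56
depth at 56 (size 1, align 1) → ends 57
channels at 57 (size 1, align 1) → ends 58
tail pad 6 to reach multiple of 8
total 64 bytes, alignment 8
— Frame2 —
stride at 0 (size 8, align 8) → ends 8
layer at 8 (size 8, align 8) → ends 16
height at 16 (size 8, align 8) → ends 24
mip_level at 24 (size 12, align 4) → ends 36
width at 36 (size 4, align 4) → ends 40
pitch at 40 (size 4, align 4) → ends 44
format at 44 (size 1, align 1) → ends 45
depth at 45 (size 1, align 1) → ends 46
channels at 46 (size 1, align 1) → ends 47
tail pad 1 to reach multiple of 8
total 48 bytes, alignment 8
64 − 48 = 16

16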